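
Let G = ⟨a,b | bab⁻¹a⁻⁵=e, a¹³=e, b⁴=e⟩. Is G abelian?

a·b = ab but b·a = a⁵b, so a·b ≠ b·a and G is not abelian.

Answer: No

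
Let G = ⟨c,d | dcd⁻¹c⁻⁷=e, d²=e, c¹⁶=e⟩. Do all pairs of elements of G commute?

c·d = cd but d·c = c⁷d, so c·d ≠ d·c and G is not abelian.

Answer: No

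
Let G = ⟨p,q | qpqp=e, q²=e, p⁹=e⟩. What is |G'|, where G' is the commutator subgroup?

G' = [G, G] is generated by all commutators. The generator-pair commutators are: [p, q] = p².
The subgroup they normally generate is {e, p, p², p³, p⁴, p⁵, p⁶, p⁷, p⁸}, of order 9.
Check: |G/G'| = 18/9 = 2 is the order of the abelianisation.

Answer: 9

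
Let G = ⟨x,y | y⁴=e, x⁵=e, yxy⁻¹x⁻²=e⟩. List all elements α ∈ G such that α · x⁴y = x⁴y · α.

⟨x⁴y⟩ ⊆ C_G(x⁴y) since powers of x⁴y commute with x⁴y; so |C_G(x⁴y)| ≥ |⟨x⁴y⟩| = 4.
By orbit–stabilizer, |C_G(x⁴y)| = |G| / |conj. class of x⁴y| = 20 / 5 = 4.
The 4 elements commuting with x⁴y are {e, x²y², x⁴y, x³y³}.

Answer: {e, x²y², x⁴y, x³y³}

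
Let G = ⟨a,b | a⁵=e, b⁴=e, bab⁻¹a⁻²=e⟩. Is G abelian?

a·b = ab but b·a = a²b, so a·b ≠ b·a and G is not abelian.

Answer: No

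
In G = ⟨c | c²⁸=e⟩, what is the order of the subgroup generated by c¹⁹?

|⟨c¹⁹⟩| equals the order of c¹⁹. Compute successive powers until reaching e:
  (c¹⁹)¹ = c¹⁹, (c¹⁹)² = c¹⁰, (c¹⁹)³ = c, (c¹⁹)⁴ = c²⁰, (c¹⁹)⁵ = c¹¹, (c¹⁹)⁶ = c², (c¹⁹)⁷ = c²¹, (c¹⁹)⁸ = c¹², (c¹⁹)⁹ = c³, (c¹⁹)¹⁰ = c²², (c¹⁹)¹¹ = c¹³, (c¹⁹)¹² = c⁴, (c¹⁹)¹³ = c²³, (c¹⁹)¹⁴ = c¹⁴, (c¹⁹)¹⁵ = c⁵, (c¹⁹)¹⁶ = c²⁴, (c¹⁹)¹⁷ = c¹⁵, (c¹⁹)¹⁸ = c⁶, (c¹⁹)¹⁹ = c²⁵, (c¹⁹)²⁰ = c¹⁶, (c¹⁹)²¹ = c⁷, (c¹⁹)²² = c²⁶, (c¹⁹)²³ = c¹⁷, (c¹⁹)²⁴ = c⁸, (c¹⁹)²⁵ = c²⁷, (c¹⁹)²⁶ = c¹⁸, (c¹⁹)²⁷ = c⁹, (c¹⁹)²⁸ = e.
The smallest positive k with (c¹⁹)ᵏ = e is 28, so |⟨c¹⁹⟩| = 28.

Answer: 28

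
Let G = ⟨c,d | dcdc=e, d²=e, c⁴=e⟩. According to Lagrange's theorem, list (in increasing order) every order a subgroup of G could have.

|G| = 8 = 2³. By Lagrange's theorem the order of any subgroup divides 8; the divisors of 8 are 1, 2, 4, 8.

Answer: 1, 2, 4, 8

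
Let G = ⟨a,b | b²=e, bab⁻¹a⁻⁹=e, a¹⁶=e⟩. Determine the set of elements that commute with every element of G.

An element z ∈ Z(G) iff z commutes with every generator.
For example a² is central: (a²)·a = a³ = a·(a²); (a²)·b = a²b = b·(a²).
Whereas a ∉ Z(G) since a·b = ab ≠ a⁹b = b·a.
Checking each of the 32 elements this way gives Z(G) = {e, a², a⁴, a⁶, a⁸, a¹⁰, a¹², a¹⁴}, of order 8.

Answer: {e, a², a⁴, a⁶, a⁸, a¹⁰, a¹², a¹⁴}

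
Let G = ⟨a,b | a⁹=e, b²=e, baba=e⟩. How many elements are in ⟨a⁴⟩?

|⟨a⁴⟩| equals the order of a⁴. Compute successive powers until reaching e:
  (a⁴)¹ = a⁴, (a⁴)² = a⁸, (a⁴)³ = a³, (a⁴)⁴ = a⁷, (a⁴)⁵ = a², (a⁴)⁶ = a⁶, (a⁴)⁷ = a, (a⁴)⁸ = a⁵, (a⁴)⁹ = e.
The smallest positive k with (a⁴)ᵏ = e is 9, so |⟨a⁴⟩| = 9.

Answer: 9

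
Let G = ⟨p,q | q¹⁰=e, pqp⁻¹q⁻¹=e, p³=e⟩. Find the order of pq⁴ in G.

Compute successive powers until reaching e:
  (pq⁴)¹ = pq⁴, (pq⁴)² = p²q⁸, (pq⁴)³ = q², (pq⁴)⁴ = pq⁶, (pq⁴)⁵ = p², (pq⁴)⁶ = q⁴, (pq⁴)⁷ = pq⁸, (pq⁴)⁸ = p²q², (pq⁴)⁹ = q⁶, (pq⁴)¹⁰ = p, (pq⁴)¹¹ = p²q⁴, (pq⁴)¹² = q⁸, (pq⁴)¹³ = pq², (pq⁴)¹⁴ = p²q⁶, (pq⁴)¹⁵ = e.
The smallest positive k with (pq⁴)ᵏ = e is 15.

Answer: 15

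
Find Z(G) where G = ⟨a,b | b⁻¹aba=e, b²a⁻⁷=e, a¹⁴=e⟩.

An element z ∈ Z(G) iff z commutes with every generator.
For example a⁷ is central: (a⁷)·a = a⁸ = a·(a⁷); (a⁷)·b = b⁻¹ = b·(a⁷).
Whereas a ∉ Z(G) since a·b = ab ≠ a⁶b⁻¹ = b·a.
Checking each of the 28 elements this way gives Z(G) = {e, a⁷}, of order 2.

Answer: {e, a⁷}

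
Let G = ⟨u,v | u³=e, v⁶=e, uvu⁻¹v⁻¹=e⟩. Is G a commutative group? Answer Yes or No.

Each pair of generators commutes: u·v = uv = v·u. Since the generators pairwise commute, every element of G commutes with every other, so G is abelian.

Answer: Yes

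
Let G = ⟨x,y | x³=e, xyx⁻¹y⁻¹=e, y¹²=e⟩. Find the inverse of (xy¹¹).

The order of (xy¹¹) is 12 (smallest k with (xy¹¹)ᵏ = e), so (xy¹¹)⁻¹ = (xy¹¹)¹¹ = x²y.
Check: (xy¹¹) · (x²y) → (xy¹¹) · x² = y¹¹;   (y¹¹) · y = e, giving e as required.

Answer: x²y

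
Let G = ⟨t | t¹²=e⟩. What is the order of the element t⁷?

Compute successive powers until reaching e:
  (t⁷)¹ = t⁷, (t⁷)² = t², (t⁷)³ = t⁹, (t⁷)⁴ = t⁴, (t⁷)⁵ = t¹¹, (t⁷)⁶ = t⁶, (t⁷)⁷ = t, (t⁷)⁸ = t⁸, (t⁷)⁹ = t³, (t⁷)¹⁰ = t¹⁰, (t⁷)¹¹ = t⁵, (t⁷)¹² = e.
The smallest positive k with (t⁷)ᵏ = e is 12.

Answer: 12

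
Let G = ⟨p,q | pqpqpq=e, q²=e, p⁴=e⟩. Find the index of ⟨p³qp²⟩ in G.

First find ord(p³qp²) by computing successive powers:
  (p³qp²)¹ = p³qp², (p³qp²)² = p²qp, (p³qp²)³ = e.
So |⟨p³qp²⟩| = ord(p³qp²) = 3. With |G| = 24, by Lagrange [G : ⟨p³qp²⟩] = 24/3 = 8.

Answer: 8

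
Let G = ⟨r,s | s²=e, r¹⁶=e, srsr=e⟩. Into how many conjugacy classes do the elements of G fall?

The conjugacy classes (representative and size) are:
  [e] (size 1), [r¹⁵] (size 2), [r²] (size 2), [r³] (size 2), [r¹²] (size 2), [r⁵] (size 2), [r⁶] (size 2), [r⁷] (size 2), [r⁸] (size 1), [r²s] (size 8), [r¹⁵s] (size 8).
Class equation: 1 + 2 + 2 + 2 + 2 + 2 + 2 + 2 + 1 + 8 + 8 = 32 = |G|. So G has 11 conjugacy classes.

Answer: 11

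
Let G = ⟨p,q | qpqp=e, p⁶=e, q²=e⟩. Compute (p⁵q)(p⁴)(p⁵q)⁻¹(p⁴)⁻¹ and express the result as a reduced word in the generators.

[(p⁵q), (p⁴)] = (p⁵q)·(p⁴)·(p⁵q)⁻¹·(p⁴)⁻¹.
  (p⁵q) · (p⁴) = pq
  (pq) · (p⁵q) = p²
  (p²) · (p²) = p⁴

Answer: p⁴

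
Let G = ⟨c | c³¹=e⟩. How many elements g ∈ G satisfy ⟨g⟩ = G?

G is cyclic of order 31. An element generates G iff its order is 31, and a cyclic group of order 31 has exactly φ(31) = 30 such elements.

Answer: 30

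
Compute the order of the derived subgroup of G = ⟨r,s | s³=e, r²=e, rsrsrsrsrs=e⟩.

G' = [G, G] is generated by all commutators. The generator-pair commutators are: [r, s] = rsrs².
The subgroup they normally generate is {e, r, s, s², rs, rsr, rsrs, rsrsr, s²rs²r, s²rs², s²r, rs², sr, srs, srsr, rs²rs²r, rs²rs², rs²r, s²rs, s²rsr, s²rsrs, srs²rs², srs²r, srs², rsrs², rs²rs, rs²rsr, rs²rsrs, rsrs²rs², rsrs²r, s²rs²rs, rsrs²rs, rsrs²rsr, rsrs²rsrs, s²rs²rsrs², s²rs²rsr, s²rs²rsrs, s²rsrs²rs², s²rsrs²r, s²rsrs², srsrs², srs²rs, srs²rsr, srs²rsrs, srsrs²rs², srsrs²r, srsrs²rs, rs²rsrs²rs², rs²rsrs²r, rs²rsrs², s²rsrs²rs, s²rsrs²rsr, srs²rsrs²r, srs²rsrs², rs²rsrs²rs, rs²rsrs²rsr, rsrs²rsrs²r, rsrs²rsrs², rsrs²rsrs²rs, srs²rsrs²rs}, of order 60.
Check: |G/G'| = 60/60 = 1 is the order of the abelianisation.

Answer: 60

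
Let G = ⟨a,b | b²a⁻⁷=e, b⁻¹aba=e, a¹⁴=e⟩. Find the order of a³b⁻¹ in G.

Compute successive powers until reaching e:
  (a³b⁻¹)¹ = a³b⁻¹, (a³b⁻¹)² = a⁷, (a³b⁻¹)³ = a³b, (a³b⁻¹)⁴ = e.
The smallest positive k with (a³b⁻¹)ᵏ = e is 4.

Answer: 4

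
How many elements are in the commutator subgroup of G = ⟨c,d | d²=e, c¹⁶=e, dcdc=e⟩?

G' = [G, G] is generated by all commutators. The generator-pair commutators are: [c, d] = c².
The subgroup they normally generate is {e, c², c⁴, c⁶, c⁸, c¹⁰, c¹², c¹⁴}, of order 8.
Check: |G/G'| = 32/8 = 4 is the order of the abelianisation.

Answer: 8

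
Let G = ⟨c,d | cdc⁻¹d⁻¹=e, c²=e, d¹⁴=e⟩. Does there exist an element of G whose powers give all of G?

|G| = 28, but the maximum element order in G is 14 < 28. No single element generates all of G, so G is not cyclic.

Answer: No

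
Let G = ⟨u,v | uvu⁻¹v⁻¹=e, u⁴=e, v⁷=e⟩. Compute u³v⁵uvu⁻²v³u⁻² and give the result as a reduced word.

Multiply left to right, reducing at each step:
  (u³) · v⁵ = u³v⁵
  (u³v⁵) · u = v⁵
  (v⁵) · v = v⁶
  (v⁶) · u⁻² = u²v⁶
  (u²v⁶) · v³ = u²v²
  (u²v²) · u⁻² = v²

Answer: v²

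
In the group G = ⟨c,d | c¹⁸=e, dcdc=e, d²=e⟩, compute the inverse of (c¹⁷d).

The order of (c¹⁷d) is 2 (smallest k with (c¹⁷d)ᵏ = e), so (c¹⁷d)⁻¹ = (c¹⁷d)¹ = c¹⁷d.
Check: (c¹⁷d) · (c¹⁷d) → (c¹⁷d) · c¹⁷ = d;   d · d = e, giving e as required.

Answer: c¹⁷d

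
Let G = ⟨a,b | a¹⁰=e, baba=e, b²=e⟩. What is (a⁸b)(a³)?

Compute (a⁸b) · (a³) by multiplying left to right and reducing via the relations at each step:
  (a⁸b) · a³ = a⁵b

Answer: a⁵b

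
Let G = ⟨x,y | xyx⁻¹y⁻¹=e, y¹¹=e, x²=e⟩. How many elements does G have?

Enumerate words in the generators, reducing via the relations: the distinct elements are
  {e, x, y, xy, y², y³, y⁴, y⁵, y⁶, y⁷, y⁸, y⁹, xy², xy³, xy⁴, xy⁵, xy⁶, xy⁷, xy⁸, xy⁹, y¹⁰, xy¹⁰}.
No further products give new elements, so |G| = 22.

Answer: 22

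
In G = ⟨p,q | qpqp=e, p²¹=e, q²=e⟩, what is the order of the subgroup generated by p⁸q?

|⟨p⁸q⟩| equals the order of p⁸q. Compute successive powers until reaching e:
  (p⁸q)¹ = p⁸q, (p⁸q)² = e.
The smallest positive k with (p⁸q)ᵏ = e is 2, so |⟨p⁸q⟩| = 2.

Answer: 2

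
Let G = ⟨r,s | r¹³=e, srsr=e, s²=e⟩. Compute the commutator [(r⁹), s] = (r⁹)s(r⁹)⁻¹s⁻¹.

[(r⁹), s] = (r⁹)·s·(r⁹)⁻¹·s⁻¹.
  (r⁹) · s = r⁹s
  (r⁹s) · (r⁴) = r⁵s
  (r⁵s) · s = r⁵

Answer: r⁵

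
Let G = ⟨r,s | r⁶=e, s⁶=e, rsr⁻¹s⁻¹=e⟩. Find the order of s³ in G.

Compute successive powers until reaching e:
  (s³)¹ = s³, (s³)² = e.
The smallest positive k with (s³)ᵏ = e is 2.

Answer: 2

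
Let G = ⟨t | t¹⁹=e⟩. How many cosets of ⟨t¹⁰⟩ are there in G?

First find ord(t¹⁰) by computing successive powers:
  (t¹⁰)¹ = t¹⁰, (t¹⁰)² = t, (t¹⁰)³ = t¹¹, (t¹⁰)⁴ = t², (t¹⁰)⁵ = t¹², (t¹⁰)⁶ = t³, (t¹⁰)⁷ = t¹³, (t¹⁰)⁸ = t⁴, (t¹⁰)⁹ = t¹⁴, (t¹⁰)¹⁰ = t⁵, (t¹⁰)¹¹ = t¹⁵, (t¹⁰)¹² = t⁶, (t¹⁰)¹³ = t¹⁶, (t¹⁰)¹⁴ = t⁷, (t¹⁰)¹⁵ = t¹⁷, (t¹⁰)¹⁶ = t⁸, (t¹⁰)¹⁷ = t¹⁸, (t¹⁰)¹⁸ = t⁹, (t¹⁰)¹⁹ = e.
So |⟨t¹⁰⟩| = ord(t¹⁰) = 19. With |G| = 19, by Lagrange [G : ⟨t¹⁰⟩] = 19/19 = 1.

Answer: 1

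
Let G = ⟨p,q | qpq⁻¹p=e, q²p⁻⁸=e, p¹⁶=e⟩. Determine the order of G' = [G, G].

G' = [G, G] is generated by all commutators. The generator-pair commutators are: [p, q] = p².
The subgroup they normally generate is {e, p², p⁴, p⁶, p⁸, p¹⁰, p¹², p¹⁴}, of order 8.
Check: |G/G'| = 32/8 = 4 is the order of the abelianisation.

Answer: 8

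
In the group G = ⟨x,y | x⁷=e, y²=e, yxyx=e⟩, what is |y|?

Compute successive powers until reaching e:
  y¹ = y, y² = e.
The smallest positive k with yᵏ = e is 2.

Answer: 2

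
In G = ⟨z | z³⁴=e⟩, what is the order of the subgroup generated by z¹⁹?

|⟨z¹⁹⟩| equals the order of z¹⁹. Compute successive powers until reaching e:
  (z¹⁹)¹ = z¹⁹, (z¹⁹)² = z⁴, (z¹⁹)³ = z²³, (z¹⁹)⁴ = z⁸, (z¹⁹)⁵ = z²⁷, (z¹⁹)⁶ = z¹², (z¹⁹)⁷ = z³¹, (z¹⁹)⁸ = z¹⁶, (z¹⁹)⁹ = z, (z¹⁹)¹⁰ = z²⁰, (z¹⁹)¹¹ = z⁵, (z¹⁹)¹² = z²⁴, (z¹⁹)¹³ = z⁹, (z¹⁹)¹⁴ = z²⁸, (z¹⁹)¹⁵ = z¹³, (z¹⁹)¹⁶ = z³², (z¹⁹)¹⁷ = z¹⁷, (z¹⁹)¹⁸ = z², (z¹⁹)¹⁹ = z²¹, (z¹⁹)²⁰ = z⁶, (z¹⁹)²¹ = z²⁵, (z¹⁹)²² = z¹⁰, (z¹⁹)²³ = z²⁹, (z¹⁹)²⁴ = z¹⁴, (z¹⁹)²⁵ = z³³, (z¹⁹)²⁶ = z¹⁸, (z¹⁹)²⁷ = z³, (z¹⁹)²⁸ = z²², (z¹⁹)²⁹ = z⁷, (z¹⁹)³⁰ = z²⁶, (z¹⁹)³¹ = z¹¹, (z¹⁹)³² = z³⁰, (z¹⁹)³³ = z¹⁵, (z¹⁹)³⁴ = e.
The smallest positive k with (z¹⁹)ᵏ = e is 34, so |⟨z¹⁹⟩| = 34.

Answer: 34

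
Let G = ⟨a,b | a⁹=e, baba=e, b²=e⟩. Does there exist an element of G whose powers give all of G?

Every cyclic group is abelian. But a·b = ab while b·a = a⁸b, so a·b ≠ b·a and G is not abelian. Hence G is not cyclic.

Answer: No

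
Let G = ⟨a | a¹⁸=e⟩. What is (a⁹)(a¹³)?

Compute (a⁹) · (a¹³) by multiplying left to right and reducing via the relations at each step:
  (a⁹) · a¹³ = a⁴

Answer: a⁴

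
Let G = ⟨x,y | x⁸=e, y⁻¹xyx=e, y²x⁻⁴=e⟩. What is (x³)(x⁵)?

Compute (x³) · (x⁵) by multiplying left to right and reducing via the relations at each step:
  (x³) · x⁵ = e

Answer: e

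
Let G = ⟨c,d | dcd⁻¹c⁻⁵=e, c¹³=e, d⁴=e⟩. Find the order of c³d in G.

Compute successive powers until reaching e:
  (c³d)¹ = c³d, (c³d)² = c⁵d², (c³d)³ = c²d³, (c³d)⁴ = e.
The smallest positive k with (c³d)ᵏ = e is 4.

Answer: 4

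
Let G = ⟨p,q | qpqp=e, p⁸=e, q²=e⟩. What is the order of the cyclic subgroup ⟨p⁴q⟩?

|⟨p⁴q⟩| equals the order of p⁴q. Compute successive powers until reaching e:
  (p⁴q)¹ = p⁴q, (p⁴q)² = e.
The smallest positive k with (p⁴q)ᵏ = e is 2, so |⟨p⁴q⟩| = 2.

Answer: 2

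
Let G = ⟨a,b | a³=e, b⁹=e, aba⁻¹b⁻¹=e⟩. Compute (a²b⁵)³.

Compute successive powers of (a²b⁵), reducing at each step:
  (a²b⁵)²: (a²b⁵) · a² = ab⁵;   (ab⁵) · b⁵ = ab
  (a²b⁵)³: (ab) · a² = b;   b · b⁵ = b⁶

Answer: b⁶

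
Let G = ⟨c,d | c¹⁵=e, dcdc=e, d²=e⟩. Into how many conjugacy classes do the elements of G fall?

The conjugacy classes (representative and size) are:
  [e] (size 1), [c¹⁴] (size 2), [c²] (size 2), [c³] (size 2), [c⁴] (size 2), [c¹⁰] (size 2), [c⁹] (size 2), [c⁷] (size 2), [c¹³d] (size 15).
Class equation: 1 + 2 + 2 + 2 + 2 + 2 + 2 + 2 + 15 = 30 = |G|. So G has 9 conjugacy classes.

Answer: 9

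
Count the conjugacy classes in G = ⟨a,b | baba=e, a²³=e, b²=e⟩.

The conjugacy classes (representative and size) are:
  [e] (size 1), [a] (size 2), [a²¹] (size 2), [a²⁰] (size 2), [a⁴] (size 2), [a¹⁸] (size 2), [a⁶] (size 2), [a¹⁶] (size 2), [a⁸] (size 2), [a⁹] (size 2), [a¹⁰] (size 2), [a¹²] (size 2), [a¹⁸b] (size 23).
Class equation: 1 + 2 + 2 + 2 + 2 + 2 + 2 + 2 + 2 + 2 + 2 + 2 + 23 = 46 = |G|. So G has 13 conjugacy classes.

Answer: 13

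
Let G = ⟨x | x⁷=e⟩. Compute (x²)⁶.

Compute successive powers of (x²), reducing at each step:
  (x²)²: (x²) · x² = x⁴
  (x²)³: (x⁴) · x² = x⁶
  (x²)⁴: (x⁶) · x² = x
  (x²)⁵: x · x² = x³
  (x²)⁶: (x³) · x² = x⁵

Answer: x⁵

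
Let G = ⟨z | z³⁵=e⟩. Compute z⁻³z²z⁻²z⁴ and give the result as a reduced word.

Multiply left to right, reducing at each step:
  (z³²) · z² = z³⁴
  (z³⁴) · z⁻² = z³²
  (z³²) · z⁴ = z

Answer: z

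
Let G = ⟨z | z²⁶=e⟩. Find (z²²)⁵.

Compute successive powers of (z²²), reducing at each step:
  (z²²)²: (z²²) · z²² = z¹⁸
  (z²²)³: (z¹⁸) · z²² = z¹⁴
  (z²²)⁴: (z¹⁴) · z²² = z¹⁰
  (z²²)⁵: (z¹⁰) · z²² = z⁶

Answer: z⁶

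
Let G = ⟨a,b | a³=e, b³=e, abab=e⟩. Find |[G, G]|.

G' = [G, G] is generated by all commutators. The generator-pair commutators are: [a, b] = ab²a.
The subgroup they normally generate is {e, ab, a²b², ab²a}, of order 4.
Check: |G/G'| = 12/4 = 3 is the order of the abelianisation.

Answer: 4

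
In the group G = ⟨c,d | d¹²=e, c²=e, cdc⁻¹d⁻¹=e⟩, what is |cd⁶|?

Compute successive powers until reaching e:
  (cd⁶)¹ = cd⁶, (cd⁶)² = e.
The smallest positive k with (cd⁶)ᵏ = e is 2.

Answer: 2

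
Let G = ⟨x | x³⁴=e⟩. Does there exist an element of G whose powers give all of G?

|G| = 34. The element x has order 34 (its powers give 34 distinct elements), so ⟨x⟩ = G and G is cyclic.

Answer: Yes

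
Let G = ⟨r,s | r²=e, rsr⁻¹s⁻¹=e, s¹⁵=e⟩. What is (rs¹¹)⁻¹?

The order of (rs¹¹) is 30 (smallest k with (rs¹¹)ᵏ = e), so (rs¹¹)⁻¹ = (rs¹¹)²⁹ = rs⁴.
Check: (rs¹¹) · (rs⁴) → (rs¹¹) · r = s¹¹;   (s¹¹) · s⁴ = e, giving e as required.

Answer: rs⁴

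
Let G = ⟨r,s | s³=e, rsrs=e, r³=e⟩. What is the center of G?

An element z ∈ Z(G) iff z commutes with every generator.
For example e is central: e·r = r = r·e; e·s = s = s·e.
Whereas r ∉ Z(G) since r·s = rs ≠ r²s² = s·r.
Checking each of the 12 elements this way gives Z(G) = {e}, of order 1.

Answer: {e}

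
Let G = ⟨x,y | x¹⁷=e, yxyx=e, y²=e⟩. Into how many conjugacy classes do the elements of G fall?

The conjugacy classes (representative and size) are:
  [e] (size 1), [x¹⁶] (size 2), [x²] (size 2), [x³] (size 2), [x¹³] (size 2), [x¹²] (size 2), [x⁶] (size 2), [x¹⁰] (size 2), [x⁹] (size 2), [x⁷y] (size 17).
Class equation: 1 + 2 + 2 + 2 + 2 + 2 + 2 + 2 + 2 + 17 = 34 = |G|. So G has 10 conjugacy classes.

Answer: 10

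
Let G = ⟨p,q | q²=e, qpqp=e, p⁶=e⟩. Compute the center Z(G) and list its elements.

An element z ∈ Z(G) iff z commutes with every generator.
For example p³ is central: (p³)·p = p⁴ = p·(p³); (p³)·q = p³q = q·(p³).
Whereas p ∉ Z(G) since p·q = pq ≠ p⁵q = q·p.
Checking each of the 12 elements this way gives Z(G) = {e, p³}, of order 2.

Answer: {e, p³}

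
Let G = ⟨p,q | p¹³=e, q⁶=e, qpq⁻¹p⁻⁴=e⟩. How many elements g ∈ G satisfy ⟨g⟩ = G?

⟨g⟩ = G would require ord(g) = |G| = 78, but the maximum element order in G is 13 < 78. So G is not cyclic and no single element generates it: the count is 0.

Answer: 0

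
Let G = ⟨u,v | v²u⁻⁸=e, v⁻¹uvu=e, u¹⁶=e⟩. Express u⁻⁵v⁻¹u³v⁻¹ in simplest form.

Multiply left to right, reducing at each step:
  (u¹¹) · v⁻¹ = u³v
  (u³v) · u³ = v
  v · v⁻¹ = e

Answer: e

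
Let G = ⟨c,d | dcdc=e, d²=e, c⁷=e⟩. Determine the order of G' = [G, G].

G' = [G, G] is generated by all commutators. The generator-pair commutators are: [c, d] = c².
The subgroup they normally generate is {e, c, c², c³, c⁴, c⁵, c⁶}, of order 7.
Check: |G/G'| = 14/7 = 2 is the order of the abelianisation.

Answer: 7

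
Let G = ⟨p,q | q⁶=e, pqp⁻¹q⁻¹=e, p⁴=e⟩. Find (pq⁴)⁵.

Compute successive powers of (pq⁴), reducing at each step:
  (pq⁴)²: (pq⁴) · p = p²q⁴;   (p²q⁴) · q⁴ = p²q²
  (pq⁴)³: (p²q²) · p = p³q²;   (p³q²) · q⁴ = p³
  (pq⁴)⁴: (p³) · p = e;   e · q⁴ = q⁴
  (pq⁴)⁵: (q⁴) · p = pq⁴;   (pq⁴) · q⁴ = pq²

Answer: pq²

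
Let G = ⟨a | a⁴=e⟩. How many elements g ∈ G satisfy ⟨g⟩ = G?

G is cyclic of order 4. An element generates G iff its order is 4, and a cyclic group of order 4 has exactly φ(4) = 2 such elements.

Answer: 2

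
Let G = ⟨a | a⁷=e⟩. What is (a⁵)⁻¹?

The order of (a⁵) is 7 (smallest k with (a⁵)ᵏ = e), so (a⁵)⁻¹ = (a⁵)⁶ = a².
Check: (a⁵) · (a²) → (a⁵) · a² = e, giving e as required.

Answer: a²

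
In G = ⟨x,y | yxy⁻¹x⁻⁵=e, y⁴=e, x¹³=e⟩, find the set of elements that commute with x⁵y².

⟨x⁵y²⟩ ⊆ C_G(x⁵y²) since powers of x⁵y² commute with x⁵y²; so |C_G(x⁵y²)| ≥ |⟨x⁵y²⟩| = 2.
By orbit–stabilizer, |C_G(x⁵y²)| = |G| / |conj. class of x⁵y²| = 52 / 13 = 4.
The 4 elements commuting with x⁵y² are {e, x²y³, x³y, x⁵y²}.

Answer: {e, x²y³, x³y, x⁵y²}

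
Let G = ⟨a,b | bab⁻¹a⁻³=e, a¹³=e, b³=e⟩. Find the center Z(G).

An element z ∈ Z(G) iff z commutes with every generator.
For example e is central: e·a = a = a·e; e·b = b = b·e.
Whereas a ∉ Z(G) since a·b = ab ≠ a³b = b·a.
Checking each of the 39 elements this way gives Z(G) = {e}, of order 1.

Answer: {e}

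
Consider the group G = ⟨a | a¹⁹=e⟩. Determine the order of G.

G is generated by a single element, so G is cyclic. The relator gives a¹⁹ = e and no smaller power is forced to be e, so the 19 powers {a, e, a², a³, a⁴, a⁵, a⁶, a⁷, a⁸, a⁹, a¹², a¹³, a¹¹, a¹⁰, a¹⁴, a¹⁵, a¹⁶, a¹⁷, a¹⁸} are distinct. Hence |G| = 19.

Answer: 19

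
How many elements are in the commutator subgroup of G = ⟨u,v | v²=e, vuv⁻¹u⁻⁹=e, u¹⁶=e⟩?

G' = [G, G] is generated by all commutators. The generator-pair commutators are: [u, v] = u⁸.
The subgroup they normally generate is {e, u⁸}, of order 2.
Check: |G/G'| = 32/2 = 16 is the order of the abelianisation.

Answer: 2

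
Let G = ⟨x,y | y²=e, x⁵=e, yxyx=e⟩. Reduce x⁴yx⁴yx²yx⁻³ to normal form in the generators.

Multiply left to right, reducing at each step:
  (x⁴) · y = x⁴y
  (x⁴y) · x⁴ = y
  y · y = e
  e · x² = x²
  (x²) · y = x²y
  (x²y) · x⁻³ = y

Answer: y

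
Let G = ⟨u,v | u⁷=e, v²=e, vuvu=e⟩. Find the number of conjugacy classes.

The conjugacy classes (representative and size) are:
  [e] (size 1), [u⁶] (size 2), [u⁵] (size 2), [u⁴] (size 2), [uv] (size 7).
Class equation: 1 + 2 + 2 + 2 + 7 = 14 = |G|. So G has 5 conjugacy classes.

Answer: 5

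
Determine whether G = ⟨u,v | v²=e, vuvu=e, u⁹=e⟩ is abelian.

u·v = uv but v·u = u⁸v, so u·v ≠ v·u and G is not abelian.

Answer: No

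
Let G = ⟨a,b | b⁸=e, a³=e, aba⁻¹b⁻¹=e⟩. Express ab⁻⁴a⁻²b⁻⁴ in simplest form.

Multiply left to right, reducing at each step:
  a · b⁻⁴ = ab⁴
  (ab⁴) · a⁻² = a²b⁴
  (a²b⁴) · b⁻⁴ = a²

Answer: a²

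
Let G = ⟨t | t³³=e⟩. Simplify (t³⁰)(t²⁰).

Compute (t³⁰) · (t²⁰) by multiplying left to right and reducing via the relations at each step:
  (t³⁰) · t²⁰ = t¹⁷

Answer: t¹⁷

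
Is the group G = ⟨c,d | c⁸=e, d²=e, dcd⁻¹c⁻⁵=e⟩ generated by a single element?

Every cyclic group is abelian. But c·d = cd while d·c = c⁵d, so c·d ≠ d·c and G is not abelian. Hence G is not cyclic.

Answer: No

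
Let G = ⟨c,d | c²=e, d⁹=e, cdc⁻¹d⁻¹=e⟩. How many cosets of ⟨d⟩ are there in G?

First find ord(d) by computing successive powers:
  d¹ = d, d² = d², d³ = d³, d⁴ = d⁴, d⁵ = d⁵, d⁶ = d⁶, d⁷ = d⁷, d⁸ = d⁸, d⁹ = e.
So |⟨d⟩| = ord(d) = 9. With |G| = 18, by Lagrange [G : ⟨d⟩] = 18/9 = 2.

Answer: 2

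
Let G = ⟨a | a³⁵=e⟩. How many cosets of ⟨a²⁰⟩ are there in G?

First find ord(a²⁰) by computing successive powers:
  (a²⁰)¹ = a²⁰, (a²⁰)² = a⁵, (a²⁰)³ = a²⁵, (a²⁰)⁴ = a¹⁰, (a²⁰)⁵ = a³⁰, (a²⁰)⁶ = a¹⁵, (a²⁰)⁷ = e.
So |⟨a²⁰⟩| = ord(a²⁰) = 7. With |G| = 35, by Lagrange [G : ⟨a²⁰⟩] = 35/7 = 5.

Answer: 5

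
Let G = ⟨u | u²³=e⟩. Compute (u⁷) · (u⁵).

Compute (u⁷) · (u⁵) by multiplying left to right and reducing via the relations at each step:
  (u⁷) · u⁵ = u¹²

Answer: u¹²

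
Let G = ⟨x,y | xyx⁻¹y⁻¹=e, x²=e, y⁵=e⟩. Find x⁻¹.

The order of x is 2 (smallest k with xᵏ = e), so x⁻¹ = x¹ = x.
Check: x · x → x · x = e, giving e as required.

Answer: x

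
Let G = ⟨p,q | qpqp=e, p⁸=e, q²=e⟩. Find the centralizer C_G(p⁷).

⟨p⁷⟩ ⊆ C_G(p⁷) since powers of p⁷ commute with p⁷; so |C_G(p⁷)| ≥ |⟨p⁷⟩| = 8.
By orbit–stabilizer, |C_G(p⁷)| = |G| / |conj. class of p⁷| = 16 / 2 = 8.
The 8 elements commuting with p⁷ are {e, p, p², p³, p⁴, p⁵, p⁶, p⁷}.

Answer: {e, p, p², p³, p⁴, p⁵, p⁶, p⁷}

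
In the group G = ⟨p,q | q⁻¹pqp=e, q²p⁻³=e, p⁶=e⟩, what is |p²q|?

Compute successive powers until reaching e:
  (p²q)¹ = p²q, (p²q)² = p³, (p²q)³ = p²q⁻¹, (p²q)⁴ = e.
The smallest positive k with (p²q)ᵏ = e is 4.

Answer: 4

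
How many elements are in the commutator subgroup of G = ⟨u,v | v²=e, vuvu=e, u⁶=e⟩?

G' = [G, G] is generated by all commutators. The generator-pair commutators are: [u, v] = u².
The subgroup they normally generate is {e, u², u⁴}, of order 3.
Check: |G/G'| = 12/3 = 4 is the order of the abelianisation.

Answer: 3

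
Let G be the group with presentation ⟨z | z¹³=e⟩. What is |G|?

G is generated by a single element, so G is cyclic. The relator gives z¹³ = e and no smaller power is forced to be e, so the 13 powers {e, z, z², z³, z⁴, z⁵, z⁶, z⁷, z⁸, z⁹, z¹², z¹¹, z¹⁰} are distinct. Hence |G| = 13.

Answer: 13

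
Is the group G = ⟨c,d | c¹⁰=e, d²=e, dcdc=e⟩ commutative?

c·d = cd but d·c = c⁹d, so c·d ≠ d·c and G is not abelian.

Answer: No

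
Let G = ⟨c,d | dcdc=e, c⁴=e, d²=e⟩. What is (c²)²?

Compute successive powers of (c²), reducing at each step:
  (c²)²: (c²) · c² = e

Answer: e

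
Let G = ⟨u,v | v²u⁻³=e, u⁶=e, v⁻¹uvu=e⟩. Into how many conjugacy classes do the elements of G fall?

The conjugacy classes (representative and size) are:
  [e] (size 1), [u] (size 2), [u²] (size 2), [u³] (size 1), [uv⁻¹] (size 3), [u²v⁻¹] (size 3).
Class equation: 1 + 2 + 2 + 1 + 3 + 3 = 12 = |G|. So G has 6 conjugacy classes.

Answer: 6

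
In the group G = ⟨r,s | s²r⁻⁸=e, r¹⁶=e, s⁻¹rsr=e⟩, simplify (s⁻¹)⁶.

Compute successive powers of (s⁻¹), reducing at each step:
  (s⁻¹)²: (s⁻¹) · s⁻¹ = r⁸
  (s⁻¹)³: (r⁸) · s⁻¹ = s
  (s⁻¹)⁴: s · s⁻¹ = e
  (s⁻¹)⁵: e · s⁻¹ = s⁻¹
  (s⁻¹)⁶: (s⁻¹) · s⁻¹ = r⁸

Answer: r⁸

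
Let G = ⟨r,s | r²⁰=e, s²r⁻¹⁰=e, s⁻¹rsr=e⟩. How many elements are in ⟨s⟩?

|⟨s⟩| equals the order of s. Compute successive powers until reaching e:
  s¹ = s, s² = r¹⁰, s³ = s⁻¹, s⁴ = e.
The smallest positive k with sᵏ = e is 4, so |⟨s⟩| = 4.

Answer: 4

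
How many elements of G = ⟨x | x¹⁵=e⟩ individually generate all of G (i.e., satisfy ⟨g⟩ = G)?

G is cyclic of order 15. An element generates G iff its order is 15, and a cyclic group of order 15 has exactly φ(15) = 8 such elements.

Answer: 8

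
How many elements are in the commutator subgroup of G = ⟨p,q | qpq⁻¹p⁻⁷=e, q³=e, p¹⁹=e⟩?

G' = [G, G] is generated by all commutators. The generator-pair commutators are: [p, q] = p¹³.
The subgroup they normally generate is {e, p, p², p³, p⁴, p⁵, p⁶, p⁷, p⁸, p⁹, p¹⁰, p¹¹, p¹², p¹³, p¹⁴, p¹⁵, p¹⁶, p¹⁷, p¹⁸}, of order 19.
Check: |G/G'| = 57/19 = 3 is the order of the abelianisation.

Answer: 19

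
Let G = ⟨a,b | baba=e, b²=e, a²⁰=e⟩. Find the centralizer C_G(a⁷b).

⟨a⁷b⟩ ⊆ C_G(a⁷b) since powers of a⁷b commute with a⁷b; so |C_G(a⁷b)| ≥ |⟨a⁷b⟩| = 2.
By orbit–stabilizer, |C_G(a⁷b)| = |G| / |conj. class of a⁷b| = 40 / 10 = 4.
The 4 elements commuting with a⁷b are {e, a¹⁰, a⁷b, a¹⁷b}.

Answer: {e, a¹⁰, a⁷b, a¹⁷b}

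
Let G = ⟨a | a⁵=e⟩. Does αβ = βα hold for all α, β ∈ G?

G has a single generator, so G is cyclic and hence abelian.

Answer: Yes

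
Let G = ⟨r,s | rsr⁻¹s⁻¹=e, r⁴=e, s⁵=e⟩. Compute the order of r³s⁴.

Compute successive powers until reaching e:
  (r³s⁴)¹ = r³s⁴, (r³s⁴)² = r²s³, (r³s⁴)³ = rs², (r³s⁴)⁴ = s, (r³s⁴)⁵ = r³, (r³s⁴)⁶ = r²s⁴, (r³s⁴)⁷ = rs³, (r³s⁴)⁸ = s², (r³s⁴)⁹ = r³s, (r³s⁴)¹⁰ = r², (r³s⁴)¹¹ = rs⁴, (r³s⁴)¹² = s³, (r³s⁴)¹³ = r³s², (r³s⁴)¹⁴ = r²s, (r³s⁴)¹⁵ = r, (r³s⁴)¹⁶ = s⁴, (r³s⁴)¹⁷ = r³s³, (r³s⁴)¹⁸ = r²s², (r³s⁴)¹⁹ = rs, (r³s⁴)²⁰ = e.
The smallest positive k with (r³s⁴)ᵏ = e is 20.

Answer: 20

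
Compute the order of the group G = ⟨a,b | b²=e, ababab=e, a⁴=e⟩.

Enumerate words in the generators, reducing via the relations: the distinct elements are
  {a, b, e, ab, a², a³, ba, aba, a²b, a³b, ba², ba³, aba², aba³, a²ba, a³ba, ba²b, aba²b, a²ba², a²ba³, a³ba², a³ba³, a²ba²b, a³ba²b}.
No further products give new elements, so |G| = 24.

Answer: 24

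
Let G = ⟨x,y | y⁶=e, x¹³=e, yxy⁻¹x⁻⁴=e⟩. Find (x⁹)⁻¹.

The order of (x⁹) is 13 (smallest k with (x⁹)ᵏ = e), so (x⁹)⁻¹ = (x⁹)¹² = x⁴.
Check: (x⁹) · (x⁴) → (x⁹) · x⁴ = e, giving e as required.

Answer: x⁴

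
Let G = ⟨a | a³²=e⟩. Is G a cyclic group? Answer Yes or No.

|G| = 32. The element a has order 32 (its powers give 32 distinct elements), so ⟨a⟩ = G and G is cyclic.

Answer: Yes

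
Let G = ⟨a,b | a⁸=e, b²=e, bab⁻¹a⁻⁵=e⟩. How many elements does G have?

Enumerate words in the generators, reducing via the relations: the distinct elements are
  {a, b, e, ab, a², a³, a⁴, a⁵, a⁶, a⁷, a²b, a³b, a⁴b, a⁵b, a⁶b, a⁷b}.
No further products give new elements, so |G| = 16.

Answer: 16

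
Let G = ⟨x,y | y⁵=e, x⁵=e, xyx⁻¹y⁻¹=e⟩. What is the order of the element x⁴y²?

Compute successive powers until reaching e:
  (x⁴y²)¹ = x⁴y², (x⁴y²)² = x³y⁴, (x⁴y²)³ = x²y, (x⁴y²)⁴ = xy³, (x⁴y²)⁵ = e.
The smallest positive k with (x⁴y²)ᵏ = e is 5.

Answer: 5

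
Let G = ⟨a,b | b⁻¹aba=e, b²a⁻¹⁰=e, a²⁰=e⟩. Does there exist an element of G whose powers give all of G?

Every cyclic group is abelian. But a·b = ab while b·a = a⁹b⁻¹, so a·b ≠ b·a and G is not abelian. Hence G is not cyclic.

Answer: No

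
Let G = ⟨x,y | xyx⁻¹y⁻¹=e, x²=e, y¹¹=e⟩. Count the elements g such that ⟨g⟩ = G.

G is cyclic of order 22. An element generates G iff its order is 22, and a cyclic group of order 22 has exactly φ(22) = 10 such elements.

Answer: 10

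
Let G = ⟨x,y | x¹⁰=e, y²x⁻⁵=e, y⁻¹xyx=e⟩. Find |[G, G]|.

G' = [G, G] is generated by all commutators. The generator-pair commutators are: [x, y] = x².
The subgroup they normally generate is {e, x², x⁴, x⁶, x⁸}, of order 5.
Check: |G/G'| = 20/5 = 4 is the order of the abelianisation.

Answer: 5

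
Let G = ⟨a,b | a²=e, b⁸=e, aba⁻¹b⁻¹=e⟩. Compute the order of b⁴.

Compute successive powers until reaching e:
  (b⁴)¹ = b⁴, (b⁴)² = e.
The smallest positive k with (b⁴)ᵏ = e is 2.

Answer: 2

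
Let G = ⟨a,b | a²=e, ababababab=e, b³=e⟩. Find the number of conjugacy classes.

The conjugacy classes (representative and size) are:
  [e] (size 1), [abab²abab²a] (size 15), [babab²a] (size 20), [ab²ab²a] (size 12), [b²abab²] (size 12).
Class equation: 1 + 15 + 20 + 12 + 12 = 60 = |G|. So G has 5 conjugacy classes.

Answer: 5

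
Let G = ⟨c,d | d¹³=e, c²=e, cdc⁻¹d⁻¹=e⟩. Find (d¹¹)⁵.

Compute successive powers of (d¹¹), reducing at each step:
  (d¹¹)²: (d¹¹) · d¹¹ = d⁹
  (d¹¹)³: (d⁹) · d¹¹ = d⁷
  (d¹¹)⁴: (d⁷) · d¹¹ = d⁵
  (d¹¹)⁵: (d⁵) · d¹¹ = d³

Answer: d³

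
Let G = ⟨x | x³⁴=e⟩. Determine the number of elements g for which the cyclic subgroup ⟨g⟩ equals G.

G is cyclic of order 34. An element generates G iff its order is 34, and a cyclic group of order 34 has exactly φ(34) = 16 such elements.

Answer: 16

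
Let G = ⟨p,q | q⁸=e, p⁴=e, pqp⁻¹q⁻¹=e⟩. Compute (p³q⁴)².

Compute successive powers of (p³q⁴), reducing at each step:
  (p³q⁴)²: (p³q⁴) · p³ = p²q⁴;   (p²q⁴) · q⁴ = p²

Answer: p²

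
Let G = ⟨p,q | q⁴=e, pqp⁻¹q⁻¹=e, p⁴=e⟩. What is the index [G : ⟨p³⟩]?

First find ord(p³) by computing successive powers:
  (p³)¹ = p³, (p³)² = p², (p³)³ = p, (p³)⁴ = e.
So |⟨p³⟩| = ord(p³) = 4. With |G| = 16, by Lagrange [G : ⟨p³⟩] = 16/4 = 4.

Answer: 4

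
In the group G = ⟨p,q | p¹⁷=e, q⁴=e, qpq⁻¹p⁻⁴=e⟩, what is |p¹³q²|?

Compute successive powers until reaching e:
  (p¹³q²)¹ = p¹³q², (p¹³q²)² = e.
The smallest positive k with (p¹³q²)ᵏ = e is 2.

Answer: 2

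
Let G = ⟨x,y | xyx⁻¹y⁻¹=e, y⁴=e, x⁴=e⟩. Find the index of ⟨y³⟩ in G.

First find ord(y³) by computing successive powers:
  (y³)¹ = y³, (y³)² = y², (y³)³ = y, (y³)⁴ = e.
So |⟨y³⟩| = ord(y³) = 4. With |G| = 16, by Lagrange [G : ⟨y³⟩] = 16/4 = 4.

Answer: 4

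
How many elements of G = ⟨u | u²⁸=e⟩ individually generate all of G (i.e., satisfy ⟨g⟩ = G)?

G is cyclic of order 28. An element generates G iff its order is 28, and a cyclic group of order 28 has exactly φ(28) = 12 such elements.

Answer: 12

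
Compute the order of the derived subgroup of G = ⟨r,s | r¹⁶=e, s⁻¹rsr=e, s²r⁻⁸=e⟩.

G' = [G, G] is generated by all commutators. The generator-pair commutators are: [r, s] = r².
The subgroup they normally generate is {e, r², r⁴, r⁶, r⁸, r¹⁰, r¹², r¹⁴}, of order 8.
Check: |G/G'| = 32/8 = 4 is the order of the abelianisation.

Answer: 8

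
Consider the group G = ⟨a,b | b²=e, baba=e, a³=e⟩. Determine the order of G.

Enumerate words in the generators, reducing via the relations: the distinct elements are
  {a, b, e, ab, a², a²b}.
No further products give new elements, so |G| = 6.

Answer: 6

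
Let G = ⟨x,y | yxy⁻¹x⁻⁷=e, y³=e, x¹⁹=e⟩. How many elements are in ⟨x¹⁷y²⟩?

|⟨x¹⁷y²⟩| equals the order of x¹⁷y². Compute successive powers until reaching e:
  (x¹⁷y²)¹ = x¹⁷y², (x¹⁷y²)² = x¹⁴y, (x¹⁷y²)³ = e.
The smallest positive k with (x¹⁷y²)ᵏ = e is 3, so |⟨x¹⁷y²⟩| = 3.

Answer: 3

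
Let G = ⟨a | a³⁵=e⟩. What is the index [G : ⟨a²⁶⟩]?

First find ord(a²⁶) by computing successive powers:
  (a²⁶)¹ = a²⁶, (a²⁶)² = a¹⁷, (a²⁶)³ = a⁸, (a²⁶)⁴ = a³⁴, (a²⁶)⁵ = a²⁵, (a²⁶)⁶ = a¹⁶, (a²⁶)⁷ = a⁷, (a²⁶)⁸ = a³³, (a²⁶)⁹ = a²⁴, (a²⁶)¹⁰ = a¹⁵, (a²⁶)¹¹ = a⁶, (a²⁶)¹² = a³², (a²⁶)¹³ = a²³, (a²⁶)¹⁴ = a¹⁴, (a²⁶)¹⁵ = a⁵, (a²⁶)¹⁶ = a³¹, (a²⁶)¹⁷ = a²², (a²⁶)¹⁸ = a¹³, (a²⁶)¹⁹ = a⁴, (a²⁶)²⁰ = a³⁰, (a²⁶)²¹ = a²¹, (a²⁶)²² = a¹², (a²⁶)²³ = a³, (a²⁶)²⁴ = a²⁹, (a²⁶)²⁵ = a²⁰, (a²⁶)²⁶ = a¹¹, (a²⁶)²⁷ = a², (a²⁶)²⁸ = a²⁸, (a²⁶)²⁹ = a¹⁹, (a²⁶)³⁰ = a¹⁰, (a²⁶)³¹ = a, (a²⁶)³² = a²⁷, (a²⁶)³³ = a¹⁸, (a²⁶)³⁴ = a⁹, (a²⁶)³⁵ = e.
So |⟨a²⁶⟩| = ord(a²⁶) = 35. With |G| = 35, by Lagrange [G : ⟨a²⁶⟩] = 35/35 = 1.

Answer: 1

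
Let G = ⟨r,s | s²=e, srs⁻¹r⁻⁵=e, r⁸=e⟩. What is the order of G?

Enumerate words in the generators, reducing via the relations: the distinct elements are
  {e, r, s, rs, r², r³, r⁴, r⁵, r⁶, r⁷, r²s, r³s, r⁴s, r⁵s, r⁶s, r⁷s}.
No further products give new elements, so |G| = 16.

Answer: 16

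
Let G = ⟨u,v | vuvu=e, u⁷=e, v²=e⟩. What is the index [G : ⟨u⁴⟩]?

First find ord(u⁴) by computing successive powers:
  (u⁴)¹ = u⁴, (u⁴)² = u, (u⁴)³ = u⁵, (u⁴)⁴ = u², (u⁴)⁵ = u⁶, (u⁴)⁶ = u³, (u⁴)⁷ = e.
So |⟨u⁴⟩| = ord(u⁴) = 7. With |G| = 14, by Lagrange [G : ⟨u⁴⟩] = 14/7 = 2.

Answer: 2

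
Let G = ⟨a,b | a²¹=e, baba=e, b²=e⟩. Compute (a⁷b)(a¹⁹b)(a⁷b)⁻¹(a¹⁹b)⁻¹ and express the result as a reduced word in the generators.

[(a⁷b), (a¹⁹b)] = (a⁷b)·(a¹⁹b)·(a⁷b)⁻¹·(a¹⁹b)⁻¹.
  (a⁷b) · (a¹⁹b) = a⁹
  (a⁹) · (a⁷b) = a¹⁶b
  (a¹⁶b) · (a¹⁹b) = a¹⁸

Answer: a¹⁸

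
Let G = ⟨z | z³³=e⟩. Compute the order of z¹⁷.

Compute successive powers until reaching e:
  (z¹⁷)¹ = z¹⁷, (z¹⁷)² = z, (z¹⁷)³ = z¹⁸, (z¹⁷)⁴ = z², (z¹⁷)⁵ = z¹⁹, (z¹⁷)⁶ = z³, (z¹⁷)⁷ = z²⁰, (z¹⁷)⁸ = z⁴, (z¹⁷)⁹ = z²¹, (z¹⁷)¹⁰ = z⁵, (z¹⁷)¹¹ = z²², (z¹⁷)¹² = z⁶, (z¹⁷)¹³ = z²³, (z¹⁷)¹⁴ = z⁷, (z¹⁷)¹⁵ = z²⁴, (z¹⁷)¹⁶ = z⁸, (z¹⁷)¹⁷ = z²⁵, (z¹⁷)¹⁸ = z⁹, (z¹⁷)¹⁹ = z²⁶, (z¹⁷)²⁰ = z¹⁰, (z¹⁷)²¹ = z²⁷, (z¹⁷)²² = z¹¹, (z¹⁷)²³ = z²⁸, (z¹⁷)²⁴ = z¹², (z¹⁷)²⁵ = z²⁹, (z¹⁷)²⁶ = z¹³, (z¹⁷)²⁷ = z³⁰, (z¹⁷)²⁸ = z¹⁴, (z¹⁷)²⁹ = z³¹, (z¹⁷)³⁰ = z¹⁵, (z¹⁷)³¹ = z³², (z¹⁷)³² = z¹⁶, (z¹⁷)³³ = e.
The smallest positive k with (z¹⁷)ᵏ = e is 33.

Answer: 33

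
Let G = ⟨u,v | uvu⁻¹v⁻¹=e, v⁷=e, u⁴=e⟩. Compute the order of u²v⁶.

Compute successive powers until reaching e:
  (u²v⁶)¹ = u²v⁶, (u²v⁶)² = v⁵, (u²v⁶)³ = u²v⁴, (u²v⁶)⁴ = v³, (u²v⁶)⁵ = u²v², (u²v⁶)⁶ = v, (u²v⁶)⁷ = u², (u²v⁶)⁸ = v⁶, (u²v⁶)⁹ = u²v⁵, (u²v⁶)¹⁰ = v⁴, (u²v⁶)¹¹ = u²v³, (u²v⁶)¹² = v², (u²v⁶)¹³ = u²v, (u²v⁶)¹⁴ = e.
The smallest positive k with (u²v⁶)ᵏ = e is 14.

Answer: 14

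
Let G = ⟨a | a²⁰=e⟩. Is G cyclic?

|G| = 20. The element a has order 20 (its powers give 20 distinct elements), so ⟨a⟩ = G and G is cyclic.

Answer: Yes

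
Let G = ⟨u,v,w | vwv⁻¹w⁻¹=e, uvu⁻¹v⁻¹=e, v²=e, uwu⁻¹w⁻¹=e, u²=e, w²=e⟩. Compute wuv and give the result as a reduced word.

Multiply left to right, reducing at each step:
  w · u = uw
  (uw) · v = uvw

Answer: uvw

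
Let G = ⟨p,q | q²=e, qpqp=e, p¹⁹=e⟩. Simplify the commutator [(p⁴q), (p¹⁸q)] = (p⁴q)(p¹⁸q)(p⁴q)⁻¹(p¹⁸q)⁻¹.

[(p⁴q), (p¹⁸q)] = (p⁴q)·(p¹⁸q)·(p⁴q)⁻¹·(p¹⁸q)⁻¹.
  (p⁴q) · (p¹⁸q) = p⁵
  (p⁵) · (p⁴q) = p⁹q
  (p⁹q) · (p¹⁸q) = p¹⁰

Answer: p¹⁰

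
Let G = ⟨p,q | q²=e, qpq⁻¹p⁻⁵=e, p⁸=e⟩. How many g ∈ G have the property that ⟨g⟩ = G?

⟨g⟩ = G would require ord(g) = |G| = 16, but the maximum element order in G is 8 < 16. So G is not cyclic and no single element generates it: the count is 0.

Answer: 0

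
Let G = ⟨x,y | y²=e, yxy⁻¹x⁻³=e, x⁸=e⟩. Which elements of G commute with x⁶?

⟨x⁶⟩ ⊆ C_G(x⁶) since powers of x⁶ commute with x⁶; so |C_G(x⁶)| ≥ |⟨x⁶⟩| = 4.
By orbit–stabilizer, |C_G(x⁶)| = |G| / |conj. class of x⁶| = 16 / 2 = 8.
The 8 elements commuting with x⁶ are {e, x, x², x³, x⁴, x⁵, x⁶, x⁷}.

Answer: {e, x, x², x³, x⁴, x⁵, x⁶, x⁷}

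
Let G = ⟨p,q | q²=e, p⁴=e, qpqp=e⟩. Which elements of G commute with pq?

⟨pq⟩ ⊆ C_G(pq) since powers of pq commute with pq; so |C_G(pq)| ≥ |⟨pq⟩| = 2.
By orbit–stabilizer, |C_G(pq)| = |G| / |conj. class of pq| = 8 / 2 = 4.
The 4 elements commuting with pq are {e, p², p³q, pq}.

Answer: {e, p², p³q, pq}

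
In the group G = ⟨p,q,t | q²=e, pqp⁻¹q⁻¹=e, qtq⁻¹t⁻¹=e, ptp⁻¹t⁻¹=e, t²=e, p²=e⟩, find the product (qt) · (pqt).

Compute (qt) · (pqt) by multiplying left to right and reducing via the relations at each step:
  (qt) · p = pqt
  (pqt) · q = pt
  (pt) · t = p

Answer: p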